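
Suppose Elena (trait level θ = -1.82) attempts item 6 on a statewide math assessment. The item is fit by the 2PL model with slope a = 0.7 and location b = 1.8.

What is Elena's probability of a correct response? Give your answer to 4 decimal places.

P(θ) = 1 / (1 + exp(−a(θ − b)))
Exponent: 0.7 × (-1.82 − 1.8) = -2.5340
1/(1 + e^{2.5340}) = 0.0735

0.0735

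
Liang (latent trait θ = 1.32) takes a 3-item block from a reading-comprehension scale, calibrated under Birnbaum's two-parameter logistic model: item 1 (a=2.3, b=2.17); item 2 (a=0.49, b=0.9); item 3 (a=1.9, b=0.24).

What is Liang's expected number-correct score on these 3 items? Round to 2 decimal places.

1.56

P(θ) = 1 / (1 + exp(−a(θ − b)))
P_1 = 1/(1+e^{1.9550}) = 0.1240
P_2 = 1/(1+e^{-0.2058}) = 0.5513
P_3 = 1/(1+e^{-2.0520}) = 0.8861
E[score] = 0.1240 + 0.5513 + 0.8861 = 1.5614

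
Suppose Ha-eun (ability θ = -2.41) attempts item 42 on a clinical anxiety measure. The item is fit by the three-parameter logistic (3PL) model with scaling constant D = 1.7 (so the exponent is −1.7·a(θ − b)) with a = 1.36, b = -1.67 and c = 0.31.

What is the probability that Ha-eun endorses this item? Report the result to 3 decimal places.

0.416

P(θ) = c + (1 − c) · 1 / (1 + exp(−D·a(θ − b)))
Exponent: 1.7 × 1.36 × (-2.41 − (-1.67)) = -1.7109
1/(1 + e^{1.7109}) = 0.1530
P = 0.31 + 0.69 × 0.1530 = 0.4156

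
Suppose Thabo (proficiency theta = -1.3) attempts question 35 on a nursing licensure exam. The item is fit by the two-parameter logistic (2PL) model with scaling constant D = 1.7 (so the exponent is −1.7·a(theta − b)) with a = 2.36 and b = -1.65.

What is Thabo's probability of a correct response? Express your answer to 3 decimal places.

0.803

P(theta) = 1 / (1 + exp(−D·a(theta − b)))
Exponent: 1.7 × 2.36 × (-1.3 − (-1.65)) = 1.4042
1/(1 + e^{-1.4042}) = 0.8028
P = 0.8028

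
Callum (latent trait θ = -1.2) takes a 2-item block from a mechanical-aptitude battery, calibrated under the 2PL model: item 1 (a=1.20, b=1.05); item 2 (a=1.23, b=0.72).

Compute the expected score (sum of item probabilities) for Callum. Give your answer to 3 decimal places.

P(θ) = 1 / (1 + exp(−a(θ − b)))
P_1 = 1/(1+e^{2.7000}) = 0.0630
P_2 = 1/(1+e^{2.3616}) = 0.0861
E[score] = 0.0630 + 0.0861 = 0.1491

0.149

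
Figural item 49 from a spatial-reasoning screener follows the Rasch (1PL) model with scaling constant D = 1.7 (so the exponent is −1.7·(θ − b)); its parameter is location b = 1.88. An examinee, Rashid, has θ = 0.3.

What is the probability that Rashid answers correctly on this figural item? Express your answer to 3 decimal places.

0.064

P(θ) = 1 / (1 + exp(−D·(θ − b)))
Exponent: 1.7 × (0.3 − 1.88) = -2.6860
1/(1 + e^{2.6860}) = 0.0638
P = 0.0638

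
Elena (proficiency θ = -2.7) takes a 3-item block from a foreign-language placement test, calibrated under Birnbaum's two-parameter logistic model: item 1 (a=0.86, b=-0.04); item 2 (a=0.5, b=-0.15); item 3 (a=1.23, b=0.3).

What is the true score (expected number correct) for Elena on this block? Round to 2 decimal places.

0.33

P(θ) = 1 / (1 + exp(−a(θ − b)))
P_1 = 1/(1+e^{2.2876}) = 0.0922
P_2 = 1/(1+e^{1.2750}) = 0.2184
P_3 = 1/(1+e^{3.6900}) = 0.0244
E[score] = 0.0922 + 0.2184 + 0.0244 = 0.3349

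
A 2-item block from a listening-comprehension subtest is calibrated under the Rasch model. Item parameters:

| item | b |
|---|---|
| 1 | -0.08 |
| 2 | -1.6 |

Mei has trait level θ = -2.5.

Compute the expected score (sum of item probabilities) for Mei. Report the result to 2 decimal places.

P(θ) = 1 / (1 + exp(−(θ − b)))
P_1 = 1/(1+e^{2.4200}) = 0.0817
P_2 = 1/(1+e^{0.9000}) = 0.2891
E[score] = 0.0817 + 0.2891 = 0.3707

0.37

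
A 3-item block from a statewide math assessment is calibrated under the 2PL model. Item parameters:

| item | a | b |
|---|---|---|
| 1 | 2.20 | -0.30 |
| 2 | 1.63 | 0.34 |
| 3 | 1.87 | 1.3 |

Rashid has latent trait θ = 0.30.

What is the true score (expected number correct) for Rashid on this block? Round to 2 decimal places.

P(θ) = 1 / (1 + exp(−a(θ − b)))
P_1 = 1/(1+e^{-1.3200}) = 0.7892
P_2 = 1/(1+e^{0.0652}) = 0.4837
P_3 = 1/(1+e^{1.8700}) = 0.1335
E[score] = 0.7892 + 0.4837 + 0.1335 = 1.4064

1.41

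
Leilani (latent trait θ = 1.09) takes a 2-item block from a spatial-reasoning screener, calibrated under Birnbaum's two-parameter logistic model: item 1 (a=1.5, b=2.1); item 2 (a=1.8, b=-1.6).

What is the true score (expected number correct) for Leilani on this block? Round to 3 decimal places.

1.172

P(θ) = 1 / (1 + exp(−a(θ − b)))
P_1 = 1/(1+e^{1.5150}) = 0.1802
P_2 = 1/(1+e^{-4.8420}) = 0.9922
E[score] = 0.1802 + 0.9922 = 1.1724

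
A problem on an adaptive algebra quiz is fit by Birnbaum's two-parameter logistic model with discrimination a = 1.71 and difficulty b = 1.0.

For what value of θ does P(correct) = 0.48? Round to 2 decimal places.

0.95

P(θ) = 1 / (1 + exp(−a(θ − b)))
logit = ln(0.4800/0.5200) = -0.0800
θ = b + logit/(a) = 1.0 + (-0.0800)/1.7100 = 0.9532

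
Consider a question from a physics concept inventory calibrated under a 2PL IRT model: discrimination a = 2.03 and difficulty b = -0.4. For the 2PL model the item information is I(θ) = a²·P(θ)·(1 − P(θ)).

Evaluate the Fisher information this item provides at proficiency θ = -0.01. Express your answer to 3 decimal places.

P = 1/(1+e^{-0.7917}) = 0.6882
P(1−P) = 0.6882 × 0.3118 = 0.2146
I = a² × P(1−P) = 2.03² × 0.2146 = 0.88427

0.884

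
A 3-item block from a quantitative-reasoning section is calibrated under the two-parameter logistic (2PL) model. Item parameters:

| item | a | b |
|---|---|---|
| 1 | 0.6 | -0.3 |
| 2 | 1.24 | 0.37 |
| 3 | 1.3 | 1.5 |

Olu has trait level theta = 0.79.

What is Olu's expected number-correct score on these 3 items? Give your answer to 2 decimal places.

P(theta) = 1 / (1 + exp(−a(theta − b)))
P_1 = 1/(1+e^{-0.6540}) = 0.6579
P_2 = 1/(1+e^{-0.5208}) = 0.6273
P_3 = 1/(1+e^{0.9230}) = 0.2843
E[score] = 0.6579 + 0.6273 + 0.2843 = 1.5696

1.57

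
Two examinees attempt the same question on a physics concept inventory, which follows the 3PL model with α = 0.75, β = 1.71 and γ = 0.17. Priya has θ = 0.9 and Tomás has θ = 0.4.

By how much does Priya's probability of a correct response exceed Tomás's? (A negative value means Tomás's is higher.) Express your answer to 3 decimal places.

0.067

P(θ) = γ + (1 − γ) · 1 / (1 + exp(−α(θ − β)))
P(Priya) = 0.4627  [exponent -0.6075]
P(Tomás) = 0.3961  [exponent -0.9825]
Difference = 0.4627 − 0.3961 = 0.0666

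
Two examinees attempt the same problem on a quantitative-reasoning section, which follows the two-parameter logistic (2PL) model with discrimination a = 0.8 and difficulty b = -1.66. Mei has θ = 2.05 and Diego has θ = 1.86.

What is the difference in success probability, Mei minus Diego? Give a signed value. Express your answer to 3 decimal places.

P(θ) = 1 / (1 + exp(−a(θ − b)))
P(Mei) = 0.9511  [exponent 2.9680]
P(Diego) = 0.9435  [exponent 2.8160]
Difference = 0.9511 − 0.9435 = 0.0076

0.008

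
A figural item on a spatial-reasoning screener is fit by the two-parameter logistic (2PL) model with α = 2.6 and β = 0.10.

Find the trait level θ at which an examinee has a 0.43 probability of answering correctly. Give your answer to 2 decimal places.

P(θ) = 1 / (1 + exp(−α(θ − β)))
logit = ln(0.4300/0.5700) = -0.2819
θ = β + logit/(α) = 0.10 + (-0.2819)/2.6000 = -0.0084

-0.01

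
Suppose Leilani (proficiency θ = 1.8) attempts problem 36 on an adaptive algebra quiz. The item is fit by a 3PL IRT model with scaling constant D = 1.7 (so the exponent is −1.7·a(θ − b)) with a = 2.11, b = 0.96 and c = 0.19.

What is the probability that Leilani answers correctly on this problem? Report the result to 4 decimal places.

0.9621

P(θ) = c + (1 − c) · 1 / (1 + exp(−D·a(θ − b)))
Exponent: 1.7 × 2.11 × (1.8 − 0.96) = 3.0131
1/(1 + e^{-3.0131}) = 0.9532
P = 0.19 + 0.81 × 0.9532 = 0.9621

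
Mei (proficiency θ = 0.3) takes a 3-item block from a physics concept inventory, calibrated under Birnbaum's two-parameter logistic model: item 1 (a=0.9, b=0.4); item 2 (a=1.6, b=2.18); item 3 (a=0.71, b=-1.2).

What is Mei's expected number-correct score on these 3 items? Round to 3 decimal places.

P(θ) = 1 / (1 + exp(−a(θ − b)))
P_1 = 1/(1+e^{0.0900}) = 0.4775
P_2 = 1/(1+e^{3.0080}) = 0.0471
P_3 = 1/(1+e^{-1.0650}) = 0.7436
E[score] = 0.4775 + 0.0471 + 0.7436 = 1.2682

1.268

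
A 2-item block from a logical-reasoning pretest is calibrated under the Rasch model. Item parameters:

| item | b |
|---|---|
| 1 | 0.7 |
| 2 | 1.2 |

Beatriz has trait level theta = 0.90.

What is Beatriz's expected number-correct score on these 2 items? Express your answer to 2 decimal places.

0.98

P(theta) = 1 / (1 + exp(−(theta − b)))
P_1 = 1/(1+e^{-0.2000}) = 0.5498
P_2 = 1/(1+e^{0.3000}) = 0.4256
E[score] = 0.5498 + 0.4256 = 0.9754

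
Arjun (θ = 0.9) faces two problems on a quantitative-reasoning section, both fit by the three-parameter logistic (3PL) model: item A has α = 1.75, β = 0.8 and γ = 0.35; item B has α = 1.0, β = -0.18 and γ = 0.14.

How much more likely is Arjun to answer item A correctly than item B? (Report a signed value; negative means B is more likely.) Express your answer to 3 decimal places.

P(θ) = γ + (1 − γ) · 1 / (1 + exp(−α(θ − β)))
P_A = 0.7034
P_B = 0.7820
P_A − P_B = -0.0786

-0.079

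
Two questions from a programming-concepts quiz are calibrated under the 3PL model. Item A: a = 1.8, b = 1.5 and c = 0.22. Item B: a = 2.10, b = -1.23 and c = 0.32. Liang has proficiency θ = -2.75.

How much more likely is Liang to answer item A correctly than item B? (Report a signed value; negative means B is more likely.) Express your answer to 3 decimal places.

P(θ) = c + (1 − c) · 1 / (1 + exp(−a(θ − b)))
P_A = 0.2204
P_B = 0.3468
P_A − P_B = -0.1265

-0.126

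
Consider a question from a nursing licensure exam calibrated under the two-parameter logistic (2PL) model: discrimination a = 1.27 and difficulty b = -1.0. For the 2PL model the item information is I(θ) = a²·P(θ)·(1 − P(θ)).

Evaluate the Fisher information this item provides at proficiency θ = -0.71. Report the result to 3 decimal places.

0.390

P = 1/(1+e^{-0.3683}) = 0.5910
P(1−P) = 0.5910 × 0.4090 = 0.2417
I = a² × P(1−P) = 1.27² × 0.2417 = 0.38985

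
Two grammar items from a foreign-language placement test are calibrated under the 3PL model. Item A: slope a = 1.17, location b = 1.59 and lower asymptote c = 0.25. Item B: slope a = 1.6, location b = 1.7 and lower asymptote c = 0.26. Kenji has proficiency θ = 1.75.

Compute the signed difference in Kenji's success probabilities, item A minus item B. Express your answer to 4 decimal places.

0.0152

P(θ) = c + (1 − c) · 1 / (1 + exp(−a(θ − b)))
P_A = 0.6600
P_B = 0.6448
P_A − P_B = 0.0152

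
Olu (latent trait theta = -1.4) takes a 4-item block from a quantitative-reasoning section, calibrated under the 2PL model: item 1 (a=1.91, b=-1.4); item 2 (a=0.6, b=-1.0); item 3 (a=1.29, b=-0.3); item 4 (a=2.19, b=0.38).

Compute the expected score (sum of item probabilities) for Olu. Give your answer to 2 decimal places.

P(theta) = 1 / (1 + exp(−a(theta − b)))
P_1 = 1/(1+e^{0.0000}) = 0.5000
P_2 = 1/(1+e^{0.2400}) = 0.4403
P_3 = 1/(1+e^{1.4190}) = 0.1948
P_4 = 1/(1+e^{3.8982}) = 0.0199
E[score] = 0.5000 + 0.4403 + 0.1948 + 0.0199 = 1.1550

1.15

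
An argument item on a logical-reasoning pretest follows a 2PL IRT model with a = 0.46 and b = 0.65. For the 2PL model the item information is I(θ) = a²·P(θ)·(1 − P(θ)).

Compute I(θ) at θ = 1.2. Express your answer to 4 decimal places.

P = 1/(1+e^{-0.2530}) = 0.5629
P(1−P) = 0.5629 × 0.4371 = 0.2460
I = a² × P(1−P) = 0.46² × 0.2460 = 0.05206

0.0521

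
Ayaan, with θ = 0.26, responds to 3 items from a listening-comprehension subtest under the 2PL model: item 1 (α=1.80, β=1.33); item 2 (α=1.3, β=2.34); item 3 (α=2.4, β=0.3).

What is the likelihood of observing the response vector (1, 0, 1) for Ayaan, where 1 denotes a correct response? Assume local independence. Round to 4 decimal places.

0.0567

P(θ) = 1 / (1 + exp(−α(θ − β)))
P_1 = 1/(1+e^{1.9260}) = 0.1272
P_2 = 1/(1+e^{2.7040}) = 0.0627
P_3 = 1/(1+e^{0.0960}) = 0.4760
L = P_1 × (1−P_2) × P_3 = 0.1272 × 0.9373 × 0.4760 = 0.05675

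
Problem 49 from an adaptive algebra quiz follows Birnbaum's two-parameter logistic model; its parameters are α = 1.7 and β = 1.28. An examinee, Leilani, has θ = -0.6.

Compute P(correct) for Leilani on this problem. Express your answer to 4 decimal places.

0.0393

P(θ) = 1 / (1 + exp(−α(θ − β)))
Exponent: 1.7 × (-0.6 − 1.28) = -3.1960
1/(1 + e^{3.1960}) = 0.0393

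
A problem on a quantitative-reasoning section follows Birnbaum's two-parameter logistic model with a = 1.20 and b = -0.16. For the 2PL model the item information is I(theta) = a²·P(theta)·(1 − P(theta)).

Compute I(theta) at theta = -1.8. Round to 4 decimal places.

0.1549

P = 1/(1+e^{1.9680}) = 0.1226
P(1−P) = 0.1226 × 0.8774 = 0.1076
I = a² × P(1−P) = 1.20² × 0.1076 = 0.15490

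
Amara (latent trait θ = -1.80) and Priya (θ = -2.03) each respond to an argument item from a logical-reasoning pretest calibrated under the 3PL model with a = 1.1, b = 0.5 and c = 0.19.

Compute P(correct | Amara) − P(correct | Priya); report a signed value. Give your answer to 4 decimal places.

P(θ) = c + (1 − c) · 1 / (1 + exp(−a(θ − b)))
P(Amara) = 0.2498  [exponent -2.5300]
P(Priya) = 0.2372  [exponent -2.7830]
Difference = 0.2498 − 0.2372 = 0.0126

0.0126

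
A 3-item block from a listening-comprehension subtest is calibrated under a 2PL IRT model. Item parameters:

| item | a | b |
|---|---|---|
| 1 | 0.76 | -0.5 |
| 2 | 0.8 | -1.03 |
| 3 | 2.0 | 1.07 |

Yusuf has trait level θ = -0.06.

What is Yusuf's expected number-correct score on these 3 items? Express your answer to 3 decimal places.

P(θ) = 1 / (1 + exp(−a(θ − b)))
P_1 = 1/(1+e^{-0.3344}) = 0.5828
P_2 = 1/(1+e^{-0.7760}) = 0.6848
P_3 = 1/(1+e^{2.2600}) = 0.0945
E[score] = 0.5828 + 0.6848 + 0.0945 = 1.3621

1.362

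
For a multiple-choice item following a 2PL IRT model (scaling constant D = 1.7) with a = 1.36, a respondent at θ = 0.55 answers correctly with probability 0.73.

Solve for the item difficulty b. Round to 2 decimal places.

P(θ) = 1 / (1 + exp(−D·a(θ − b)))
logit(0.73) = ln(0.73/0.27) = 0.9946
b = θ − logit/(1.7·a) = 0.55 − 0.9946/2.3120 = 0.1198

0.12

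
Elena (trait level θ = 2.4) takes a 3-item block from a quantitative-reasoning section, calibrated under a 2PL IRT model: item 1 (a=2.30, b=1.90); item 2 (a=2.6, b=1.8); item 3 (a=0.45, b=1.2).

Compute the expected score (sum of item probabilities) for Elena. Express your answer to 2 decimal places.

P(θ) = 1 / (1 + exp(−a(θ − b)))
P_1 = 1/(1+e^{-1.1500}) = 0.7595
P_2 = 1/(1+e^{-1.5600}) = 0.8264
P_3 = 1/(1+e^{-0.5400}) = 0.6318
E[score] = 0.7595 + 0.8264 + 0.6318 = 2.2177

2.22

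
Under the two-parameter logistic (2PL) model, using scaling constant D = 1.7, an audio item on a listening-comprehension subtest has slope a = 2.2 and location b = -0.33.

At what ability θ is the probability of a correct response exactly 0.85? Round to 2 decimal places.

0.13

P(θ) = 1 / (1 + exp(−D·a(θ − b)))
logit = ln(0.8500/0.1500) = 1.7346
θ = b + logit/(1.7·a) = -0.33 + 1.7346/3.7400 = 0.1338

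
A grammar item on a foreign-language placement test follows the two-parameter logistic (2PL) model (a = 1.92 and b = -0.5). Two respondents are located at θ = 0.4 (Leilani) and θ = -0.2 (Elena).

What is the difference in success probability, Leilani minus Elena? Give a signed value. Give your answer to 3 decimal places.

P(θ) = 1 / (1 + exp(−a(θ − b)))
P(Leilani) = 0.8492  [exponent 1.7280]
P(Elena) = 0.6401  [exponent 0.5760]
Difference = 0.8492 − 0.6401 = 0.2090

0.209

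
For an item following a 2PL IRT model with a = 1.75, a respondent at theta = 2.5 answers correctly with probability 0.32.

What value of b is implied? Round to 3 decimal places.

P(theta) = 1 / (1 + exp(−a(theta − b)))
logit(0.32) = ln(0.32/0.68) = -0.7538
b = theta − logit/(a) = 2.5 − (-0.7538)/1.7500 = 2.9307

2.931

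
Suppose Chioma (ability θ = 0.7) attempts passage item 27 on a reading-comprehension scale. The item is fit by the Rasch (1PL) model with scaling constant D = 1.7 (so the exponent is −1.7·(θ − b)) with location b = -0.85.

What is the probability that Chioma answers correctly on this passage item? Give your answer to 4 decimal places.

P(θ) = 1 / (1 + exp(−D·(θ − b)))
Exponent: 1.7 × (0.7 − (-0.85)) = 2.6350
1/(1 + e^{-2.6350}) = 0.9331
P = 0.9331

0.9331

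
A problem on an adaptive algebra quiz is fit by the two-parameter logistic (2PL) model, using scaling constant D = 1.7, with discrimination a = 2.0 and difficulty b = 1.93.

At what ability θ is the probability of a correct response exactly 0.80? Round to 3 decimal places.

2.338

P(θ) = 1 / (1 + exp(−D·a(θ − b)))
logit = ln(0.8000/0.2000) = 1.3863
θ = b + logit/(1.7·a) = 1.93 + 1.3863/3.4000 = 2.3377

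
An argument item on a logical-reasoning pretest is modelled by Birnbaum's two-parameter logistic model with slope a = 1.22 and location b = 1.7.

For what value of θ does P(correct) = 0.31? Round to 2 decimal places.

1.04

P(θ) = 1 / (1 + exp(−a(θ − b)))
logit = ln(0.3100/0.6900) = -0.8001
θ = b + logit/(a) = 1.7 + (-0.8001)/1.2200 = 1.0442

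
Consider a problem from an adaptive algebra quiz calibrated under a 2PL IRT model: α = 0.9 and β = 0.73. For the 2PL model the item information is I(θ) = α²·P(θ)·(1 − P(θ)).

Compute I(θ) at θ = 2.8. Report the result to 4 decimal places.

P = 1/(1+e^{-1.8630}) = 0.8656
P(1−P) = 0.8656 × 0.1344 = 0.1163
I = α² × P(1−P) = 0.9² × 0.1163 = 0.09421

0.0942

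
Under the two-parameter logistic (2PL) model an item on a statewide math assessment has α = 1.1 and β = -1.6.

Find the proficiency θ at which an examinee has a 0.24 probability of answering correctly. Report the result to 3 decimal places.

P(θ) = 1 / (1 + exp(−α(θ − β)))
logit = ln(0.2400/0.7600) = -1.1527
θ = β + logit/(α) = -1.6 + (-1.1527)/1.1000 = -2.6479

-2.648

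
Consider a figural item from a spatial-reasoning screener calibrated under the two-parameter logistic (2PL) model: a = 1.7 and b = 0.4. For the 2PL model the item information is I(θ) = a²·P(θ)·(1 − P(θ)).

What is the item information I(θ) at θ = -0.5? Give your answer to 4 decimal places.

P = 1/(1+e^{1.5300}) = 0.1780
P(1−P) = 0.1780 × 0.8220 = 0.1463
I = a² × P(1−P) = 1.7² × 0.1463 = 0.42284

0.4228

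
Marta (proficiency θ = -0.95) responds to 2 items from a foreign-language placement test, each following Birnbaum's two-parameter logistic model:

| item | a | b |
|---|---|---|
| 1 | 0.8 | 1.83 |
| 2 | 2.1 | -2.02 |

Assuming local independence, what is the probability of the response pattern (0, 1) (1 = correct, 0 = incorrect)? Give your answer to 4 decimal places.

0.8161

P(θ) = 1 / (1 + exp(−a(θ − b)))
P_1 = 1/(1+e^{2.2240}) = 0.0976
P_2 = 1/(1+e^{-2.2470}) = 0.9044
L = (1−P_1) × P_2 = 0.9024 × 0.9044 = 0.81611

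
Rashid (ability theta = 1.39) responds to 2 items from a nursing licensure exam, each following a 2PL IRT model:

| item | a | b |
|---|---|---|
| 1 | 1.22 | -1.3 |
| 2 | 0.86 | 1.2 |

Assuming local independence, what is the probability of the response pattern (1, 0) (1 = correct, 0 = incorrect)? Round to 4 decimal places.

P(theta) = 1 / (1 + exp(−a(theta − b)))
P_1 = 1/(1+e^{-3.2818}) = 0.9638
P_2 = 1/(1+e^{-0.1634}) = 0.5408
L = P_1 × (1−P_2) = 0.9638 × 0.4592 = 0.44262

0.4426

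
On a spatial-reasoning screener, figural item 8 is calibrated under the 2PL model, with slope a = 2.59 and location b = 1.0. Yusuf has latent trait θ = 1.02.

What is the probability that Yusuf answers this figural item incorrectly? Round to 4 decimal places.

P(θ) = 1 / (1 + exp(−a(θ − b)))
Exponent: 2.59 × (1.02 − 1.0) = 0.0518
1/(1 + e^{-0.0518}) = 0.5129
P(incorrect) = 1 − 0.5129 = 0.4871

0.4871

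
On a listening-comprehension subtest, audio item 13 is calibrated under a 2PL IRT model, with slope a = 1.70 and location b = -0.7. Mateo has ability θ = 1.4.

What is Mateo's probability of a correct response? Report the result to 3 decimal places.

0.973

P(θ) = 1 / (1 + exp(−a(θ − b)))
Exponent: 1.70 × (1.4 − (-0.7)) = 3.5700
1/(1 + e^{-3.5700}) = 0.9726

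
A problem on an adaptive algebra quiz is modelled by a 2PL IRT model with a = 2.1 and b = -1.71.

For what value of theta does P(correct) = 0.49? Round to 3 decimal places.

-1.729

P(theta) = 1 / (1 + exp(−a(theta − b)))
logit = ln(0.4900/0.5100) = -0.0400
theta = b + logit/(a) = -1.71 + (-0.0400)/2.1000 = -1.7291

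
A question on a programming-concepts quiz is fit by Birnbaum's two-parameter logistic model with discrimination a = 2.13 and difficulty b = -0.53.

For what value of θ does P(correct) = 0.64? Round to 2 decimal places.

-0.26

P(θ) = 1 / (1 + exp(−a(θ − b)))
logit = ln(0.6400/0.3600) = 0.5754
θ = b + logit/(a) = -0.53 + 0.5754/2.1300 = -0.2599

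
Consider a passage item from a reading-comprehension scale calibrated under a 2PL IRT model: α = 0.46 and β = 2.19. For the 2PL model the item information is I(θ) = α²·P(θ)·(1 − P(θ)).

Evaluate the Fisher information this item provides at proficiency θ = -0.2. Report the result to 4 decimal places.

0.0397

P = 1/(1+e^{1.0994}) = 0.2499
P(1−P) = 0.2499 × 0.7501 = 0.1874
I = α² × P(1−P) = 0.46² × 0.1874 = 0.03966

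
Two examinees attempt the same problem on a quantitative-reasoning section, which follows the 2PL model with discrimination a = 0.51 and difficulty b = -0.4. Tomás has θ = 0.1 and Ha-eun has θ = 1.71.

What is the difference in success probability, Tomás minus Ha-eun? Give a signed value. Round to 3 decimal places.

P(θ) = 1 / (1 + exp(−a(θ − b)))
P(Tomás) = 0.5634  [exponent 0.2550]
P(Ha-eun) = 0.7458  [exponent 1.0761]
Difference = 0.5634 − 0.7458 = -0.1823

-0.182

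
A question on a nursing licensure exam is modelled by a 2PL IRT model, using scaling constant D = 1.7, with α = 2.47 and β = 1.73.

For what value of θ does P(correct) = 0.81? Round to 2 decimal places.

P(θ) = 1 / (1 + exp(−D·α(θ − β)))
logit = ln(0.8100/0.1900) = 1.4500
θ = β + logit/(1.7·α) = 1.73 + 1.4500/4.1990 = 2.0753

2.08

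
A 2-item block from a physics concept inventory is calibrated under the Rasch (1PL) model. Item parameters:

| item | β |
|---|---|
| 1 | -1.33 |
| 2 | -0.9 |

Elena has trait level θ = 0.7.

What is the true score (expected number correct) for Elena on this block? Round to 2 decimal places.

1.72

P(θ) = 1 / (1 + exp(−(θ − β)))
P_1 = 1/(1+e^{-2.0300}) = 0.8839
P_2 = 1/(1+e^{-1.6000}) = 0.8320
E[score] = 0.8839 + 0.8320 = 1.7159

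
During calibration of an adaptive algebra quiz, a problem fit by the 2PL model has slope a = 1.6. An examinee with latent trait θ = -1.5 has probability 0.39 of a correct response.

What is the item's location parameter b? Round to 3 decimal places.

-1.220

P(θ) = 1 / (1 + exp(−a(θ − b)))
logit(0.39) = ln(0.39/0.61) = -0.4473
b = θ − logit/(a) = -1.5 − (-0.4473)/1.6000 = -1.2204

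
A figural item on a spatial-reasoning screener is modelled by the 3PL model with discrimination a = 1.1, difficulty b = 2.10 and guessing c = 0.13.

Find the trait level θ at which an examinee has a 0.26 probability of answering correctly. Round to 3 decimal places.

0.519

P(θ) = c + (1 − c) · 1 / (1 + exp(−a(θ − b)))
Remove guessing floor: (0.26 − 0.13)/(1 − 0.13) = 0.1494
logit = ln(0.1494/0.8506) = -1.7391
θ = b + logit/(a) = 2.10 + (-1.7391)/1.1000 = 0.5190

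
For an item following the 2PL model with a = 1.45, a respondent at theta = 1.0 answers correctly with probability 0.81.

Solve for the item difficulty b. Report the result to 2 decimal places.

P(theta) = 1 / (1 + exp(−a(theta − b)))
logit(0.81) = ln(0.81/0.19) = 1.4500
b = theta − logit/(a) = 1.0 − 1.4500/1.4500 = 0.0000

0.00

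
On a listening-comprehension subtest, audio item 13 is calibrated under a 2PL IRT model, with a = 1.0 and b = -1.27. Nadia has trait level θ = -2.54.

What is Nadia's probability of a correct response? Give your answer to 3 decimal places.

P(θ) = 1 / (1 + exp(−a(θ − b)))
Exponent: 1.0 × (-2.54 − (-1.27)) = -1.2700
1/(1 + e^{1.2700}) = 0.2193

0.219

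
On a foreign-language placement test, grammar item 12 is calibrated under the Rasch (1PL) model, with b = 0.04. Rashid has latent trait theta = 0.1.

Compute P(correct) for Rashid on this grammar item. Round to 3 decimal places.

0.515

P(theta) = 1 / (1 + exp(−(theta − b)))
Exponent: (0.1 − 0.04) = 0.0600
1/(1 + e^{-0.0600}) = 0.5150
P = 0.5150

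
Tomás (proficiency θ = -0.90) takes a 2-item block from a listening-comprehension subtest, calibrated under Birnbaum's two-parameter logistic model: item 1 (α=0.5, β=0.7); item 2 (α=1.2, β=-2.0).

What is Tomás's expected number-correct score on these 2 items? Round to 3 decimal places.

1.099

P(θ) = 1 / (1 + exp(−α(θ − β)))
P_1 = 1/(1+e^{0.8000}) = 0.3100
P_2 = 1/(1+e^{-1.3200}) = 0.7892
E[score] = 0.3100 + 0.7892 = 1.0992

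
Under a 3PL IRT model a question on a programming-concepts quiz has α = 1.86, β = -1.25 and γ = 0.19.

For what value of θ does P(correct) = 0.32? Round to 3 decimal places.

-2.140

P(θ) = γ + (1 − γ) · 1 / (1 + exp(−α(θ − β)))
Remove guessing floor: (0.32 − 0.19)/(1 − 0.19) = 0.1605
logit = ln(0.1605/0.8395) = -1.6546
θ = β + logit/(α) = -1.25 + (-1.6546)/1.8600 = -2.1395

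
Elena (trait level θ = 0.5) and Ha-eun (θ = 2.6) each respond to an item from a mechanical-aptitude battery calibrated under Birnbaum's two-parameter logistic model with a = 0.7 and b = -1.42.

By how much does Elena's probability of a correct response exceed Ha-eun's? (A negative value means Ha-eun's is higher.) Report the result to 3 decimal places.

P(θ) = 1 / (1 + exp(−a(θ − b)))
P(Elena) = 0.7931  [exponent 1.3440]
P(Ha-eun) = 0.9434  [exponent 2.8140]
Difference = 0.7931 − 0.9434 = -0.1503

-0.150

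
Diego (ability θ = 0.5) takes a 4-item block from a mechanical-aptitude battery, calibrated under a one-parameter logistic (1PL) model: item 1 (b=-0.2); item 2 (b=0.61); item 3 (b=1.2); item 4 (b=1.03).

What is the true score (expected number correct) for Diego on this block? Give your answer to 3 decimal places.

1.843

P(θ) = 1 / (1 + exp(−(θ − b)))
P_1 = 1/(1+e^{-0.7000}) = 0.6682
P_2 = 1/(1+e^{0.1100}) = 0.4725
P_3 = 1/(1+e^{0.7000}) = 0.3318
P_4 = 1/(1+e^{0.5300}) = 0.3705
E[score] = 0.6682 + 0.4725 + 0.3318 + 0.3705 = 1.8430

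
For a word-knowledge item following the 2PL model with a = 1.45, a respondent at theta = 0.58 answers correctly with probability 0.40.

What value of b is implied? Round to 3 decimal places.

P(theta) = 1 / (1 + exp(−a(theta − b)))
logit(0.40) = ln(0.40/0.60) = -0.4055
b = theta − logit/(a) = 0.58 − (-0.4055)/1.4500 = 0.8596

0.860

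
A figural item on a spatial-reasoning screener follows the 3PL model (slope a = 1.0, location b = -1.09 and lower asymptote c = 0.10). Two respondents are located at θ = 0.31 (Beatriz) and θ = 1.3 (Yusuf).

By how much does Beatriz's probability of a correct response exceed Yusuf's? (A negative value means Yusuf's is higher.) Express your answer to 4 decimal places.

-0.1025

P(θ) = c + (1 − c) · 1 / (1 + exp(−a(θ − b)))
P(Beatriz) = 0.8220  [exponent 1.4000]
P(Yusuf) = 0.9245  [exponent 2.3900]
Difference = 0.8220 − 0.9245 = -0.1025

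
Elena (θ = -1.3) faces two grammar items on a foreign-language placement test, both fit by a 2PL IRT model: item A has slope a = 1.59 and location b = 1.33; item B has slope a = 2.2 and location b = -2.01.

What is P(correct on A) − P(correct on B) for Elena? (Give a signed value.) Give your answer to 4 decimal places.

-0.8116

P(θ) = 1 / (1 + exp(−a(θ − b)))
P_A = 0.0150
P_B = 0.8266
P_A − P_B = -0.8116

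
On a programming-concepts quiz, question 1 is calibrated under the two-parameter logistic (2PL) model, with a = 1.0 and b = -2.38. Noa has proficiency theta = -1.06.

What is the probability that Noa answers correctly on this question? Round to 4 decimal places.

0.7892

P(theta) = 1 / (1 + exp(−a(theta − b)))
Exponent: 1.0 × (-1.06 − (-2.38)) = 1.3200
1/(1 + e^{-1.3200}) = 0.7892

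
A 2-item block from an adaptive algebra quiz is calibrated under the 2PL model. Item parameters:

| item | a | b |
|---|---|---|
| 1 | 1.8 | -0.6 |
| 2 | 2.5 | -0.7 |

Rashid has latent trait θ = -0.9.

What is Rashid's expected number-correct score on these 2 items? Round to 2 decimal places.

P(θ) = 1 / (1 + exp(−a(θ − b)))
P_1 = 1/(1+e^{0.5400}) = 0.3682
P_2 = 1/(1+e^{0.5000}) = 0.3775
E[score] = 0.3682 + 0.3775 = 0.7457

0.75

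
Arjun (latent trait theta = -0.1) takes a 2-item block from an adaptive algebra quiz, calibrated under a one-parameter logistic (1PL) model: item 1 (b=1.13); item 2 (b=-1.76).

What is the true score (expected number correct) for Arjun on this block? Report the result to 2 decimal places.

1.07

P(theta) = 1 / (1 + exp(−(theta − b)))
P_1 = 1/(1+e^{1.2300}) = 0.2262
P_2 = 1/(1+e^{-1.6600}) = 0.8402
E[score] = 0.2262 + 0.8402 = 1.0664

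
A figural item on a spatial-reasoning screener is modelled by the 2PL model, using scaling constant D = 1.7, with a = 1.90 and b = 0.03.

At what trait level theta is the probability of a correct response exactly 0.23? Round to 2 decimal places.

P(theta) = 1 / (1 + exp(−D·a(theta − b)))
logit = ln(0.2300/0.7700) = -1.2083
theta = b + logit/(1.7·a) = 0.03 + (-1.2083)/3.2300 = -0.3441

-0.34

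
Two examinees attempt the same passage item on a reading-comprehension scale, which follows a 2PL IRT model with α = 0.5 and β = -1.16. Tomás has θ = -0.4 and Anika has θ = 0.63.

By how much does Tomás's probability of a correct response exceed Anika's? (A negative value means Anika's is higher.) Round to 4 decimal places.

-0.1160

P(θ) = 1 / (1 + exp(−α(θ − β)))
P(Tomás) = 0.5939  [exponent 0.3800]
P(Anika) = 0.7099  [exponent 0.8950]
Difference = 0.5939 − 0.7099 = -0.1160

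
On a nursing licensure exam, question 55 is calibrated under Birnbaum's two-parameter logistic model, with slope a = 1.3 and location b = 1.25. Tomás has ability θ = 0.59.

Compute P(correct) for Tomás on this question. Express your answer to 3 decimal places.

0.298

P(θ) = 1 / (1 + exp(−a(θ − b)))
Exponent: 1.3 × (0.59 − 1.25) = -0.8580
1/(1 + e^{0.8580}) = 0.2978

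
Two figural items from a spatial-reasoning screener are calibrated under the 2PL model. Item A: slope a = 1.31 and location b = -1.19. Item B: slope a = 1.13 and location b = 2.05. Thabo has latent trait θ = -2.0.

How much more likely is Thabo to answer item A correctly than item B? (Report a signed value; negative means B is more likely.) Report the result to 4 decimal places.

P(θ) = 1 / (1 + exp(−a(θ − b)))
P_A = 0.2571
P_B = 0.0102
P_A − P_B = 0.2469

0.2469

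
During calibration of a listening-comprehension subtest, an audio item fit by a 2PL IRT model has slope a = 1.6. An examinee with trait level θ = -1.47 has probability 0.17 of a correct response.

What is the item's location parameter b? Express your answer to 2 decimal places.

P(θ) = 1 / (1 + exp(−a(θ − b)))
logit(0.17) = ln(0.17/0.83) = -1.5856
b = θ − logit/(a) = -1.47 − (-1.5856)/1.6000 = -0.4790

-0.48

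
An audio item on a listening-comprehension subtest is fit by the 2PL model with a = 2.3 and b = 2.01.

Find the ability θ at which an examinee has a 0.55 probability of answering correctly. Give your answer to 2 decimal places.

2.10

P(θ) = 1 / (1 + exp(−a(θ − b)))
logit = ln(0.5500/0.4500) = 0.2007
θ = b + logit/(a) = 2.01 + 0.2007/2.3000 = 2.0972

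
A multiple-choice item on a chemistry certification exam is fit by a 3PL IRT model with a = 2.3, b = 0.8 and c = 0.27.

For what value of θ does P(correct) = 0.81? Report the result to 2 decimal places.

P(θ) = c + (1 − c) · 1 / (1 + exp(−a(θ − b)))
Remove guessing floor: (0.81 − 0.27)/(1 − 0.27) = 0.7397
logit = ln(0.7397/0.2603) = 1.0445
θ = b + logit/(a) = 0.8 + 1.0445/2.3000 = 1.2542

1.25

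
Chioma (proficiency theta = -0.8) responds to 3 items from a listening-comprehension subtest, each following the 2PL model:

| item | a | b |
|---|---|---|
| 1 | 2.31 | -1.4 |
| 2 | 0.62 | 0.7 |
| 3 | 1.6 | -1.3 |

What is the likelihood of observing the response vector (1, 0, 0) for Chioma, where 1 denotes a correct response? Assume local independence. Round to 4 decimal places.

P(theta) = 1 / (1 + exp(−a(theta − b)))
P_1 = 1/(1+e^{-1.3860}) = 0.8000
P_2 = 1/(1+e^{0.9300}) = 0.2829
P_3 = 1/(1+e^{-0.8000}) = 0.6900
L = P_1 × (1−P_2) × (1−P_3) = 0.8000 × 0.7171 × 0.3100 = 0.17784

0.1778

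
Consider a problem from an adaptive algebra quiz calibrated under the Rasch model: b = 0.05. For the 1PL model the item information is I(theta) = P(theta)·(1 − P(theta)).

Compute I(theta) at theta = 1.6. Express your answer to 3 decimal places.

P = 1/(1+e^{-1.5500}) = 0.8249
P(1−P) = 0.8249 × 0.1751 = 0.1444
I = P(1−P) = 0.14443

0.144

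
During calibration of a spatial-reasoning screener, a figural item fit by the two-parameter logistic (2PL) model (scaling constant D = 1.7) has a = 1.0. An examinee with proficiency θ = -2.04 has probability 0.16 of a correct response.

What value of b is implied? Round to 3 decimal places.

P(θ) = 1 / (1 + exp(−D·a(θ − b)))
logit(0.16) = ln(0.16/0.84) = -1.6582
b = θ − logit/(1.7·a) = -2.04 − (-1.6582)/1.7000 = -1.0646

-1.065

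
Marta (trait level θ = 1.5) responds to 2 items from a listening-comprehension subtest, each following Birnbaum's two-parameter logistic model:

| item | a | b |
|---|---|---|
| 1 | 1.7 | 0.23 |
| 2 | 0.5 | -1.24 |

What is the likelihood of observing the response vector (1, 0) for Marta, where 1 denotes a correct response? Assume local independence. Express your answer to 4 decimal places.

P(θ) = 1 / (1 + exp(−a(θ − b)))
P_1 = 1/(1+e^{-2.1590}) = 0.8965
P_2 = 1/(1+e^{-1.3700}) = 0.7974
L = P_1 × (1−P_2) = 0.8965 × 0.2026 = 0.18165

0.1817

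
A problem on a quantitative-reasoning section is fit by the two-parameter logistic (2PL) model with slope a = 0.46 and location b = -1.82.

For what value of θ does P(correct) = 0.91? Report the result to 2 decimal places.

P(θ) = 1 / (1 + exp(−a(θ − b)))
logit = ln(0.9100/0.0900) = 2.3136
θ = b + logit/(a) = -1.82 + 2.3136/0.4600 = 3.2096

3.21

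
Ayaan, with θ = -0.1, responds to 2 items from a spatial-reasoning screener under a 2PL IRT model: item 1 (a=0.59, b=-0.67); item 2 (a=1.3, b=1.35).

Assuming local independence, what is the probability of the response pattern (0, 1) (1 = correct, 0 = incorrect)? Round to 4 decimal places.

P(θ) = 1 / (1 + exp(−a(θ − b)))
P_1 = 1/(1+e^{-0.3363}) = 0.5833
P_2 = 1/(1+e^{1.8850}) = 0.1318
L = (1−P_1) × P_2 = 0.4167 × 0.1318 = 0.05493

0.0549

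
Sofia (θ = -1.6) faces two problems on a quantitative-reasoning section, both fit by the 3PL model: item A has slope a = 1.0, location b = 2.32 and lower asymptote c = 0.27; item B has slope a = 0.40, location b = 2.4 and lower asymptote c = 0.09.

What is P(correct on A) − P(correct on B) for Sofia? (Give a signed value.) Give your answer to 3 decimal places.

P(θ) = c + (1 − c) · 1 / (1 + exp(−a(θ − b)))
P_A = 0.2842
P_B = 0.2429
P_A − P_B = 0.0413

0.041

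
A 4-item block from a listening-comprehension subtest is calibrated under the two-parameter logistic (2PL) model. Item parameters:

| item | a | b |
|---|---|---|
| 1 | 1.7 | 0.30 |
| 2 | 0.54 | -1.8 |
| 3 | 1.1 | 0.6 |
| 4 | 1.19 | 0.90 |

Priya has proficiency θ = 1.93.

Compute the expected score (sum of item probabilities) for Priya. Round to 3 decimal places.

3.408

P(θ) = 1 / (1 + exp(−a(θ − b)))
P_1 = 1/(1+e^{-2.7710}) = 0.9411
P_2 = 1/(1+e^{-2.0142}) = 0.8823
P_3 = 1/(1+e^{-1.4630}) = 0.8120
P_4 = 1/(1+e^{-1.2257}) = 0.7731
E[score] = 0.9411 + 0.8823 + 0.8120 + 0.7731 = 3.4084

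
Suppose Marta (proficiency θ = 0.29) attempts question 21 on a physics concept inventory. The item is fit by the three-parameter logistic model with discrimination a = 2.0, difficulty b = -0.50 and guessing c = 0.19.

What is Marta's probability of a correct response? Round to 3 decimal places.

P(θ) = c + (1 − c) · 1 / (1 + exp(−a(θ − b)))
Exponent: 2.0 × (0.29 − (-0.50)) = 1.5800
1/(1 + e^{-1.5800}) = 0.8292
P = 0.19 + 0.81 × 0.8292 = 0.8617

0.862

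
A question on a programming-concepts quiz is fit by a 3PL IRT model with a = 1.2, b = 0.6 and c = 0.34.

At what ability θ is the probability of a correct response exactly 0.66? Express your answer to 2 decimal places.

0.55

P(θ) = c + (1 − c) · 1 / (1 + exp(−a(θ − b)))
Remove guessing floor: (0.66 − 0.34)/(1 − 0.34) = 0.4848
logit = ln(0.4848/0.5152) = -0.0606
θ = b + logit/(a) = 0.6 + (-0.0606)/1.2000 = 0.5495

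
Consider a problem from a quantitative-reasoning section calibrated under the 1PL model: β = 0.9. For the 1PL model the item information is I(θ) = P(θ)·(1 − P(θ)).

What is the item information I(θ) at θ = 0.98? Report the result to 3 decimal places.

0.250

P = 1/(1+e^{-0.0800}) = 0.5200
P(1−P) = 0.5200 × 0.4800 = 0.2496
I = P(1−P) = 0.24960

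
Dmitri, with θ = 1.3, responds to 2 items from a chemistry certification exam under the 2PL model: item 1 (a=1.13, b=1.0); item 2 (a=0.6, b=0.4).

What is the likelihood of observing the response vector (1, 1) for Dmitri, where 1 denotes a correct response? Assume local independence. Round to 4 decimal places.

0.3689

P(θ) = 1 / (1 + exp(−a(θ − b)))
P_1 = 1/(1+e^{-0.3390}) = 0.5839
P_2 = 1/(1+e^{-0.5400}) = 0.6318
L = P_1 × P_2 = 0.5839 × 0.6318 = 0.36895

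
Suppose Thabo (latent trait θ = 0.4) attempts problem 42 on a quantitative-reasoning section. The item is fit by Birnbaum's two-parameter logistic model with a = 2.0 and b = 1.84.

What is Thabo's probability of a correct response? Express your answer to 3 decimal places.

0.053

P(θ) = 1 / (1 + exp(−a(θ − b)))
Exponent: 2.0 × (0.4 − 1.84) = -2.8800
1/(1 + e^{2.8800}) = 0.0532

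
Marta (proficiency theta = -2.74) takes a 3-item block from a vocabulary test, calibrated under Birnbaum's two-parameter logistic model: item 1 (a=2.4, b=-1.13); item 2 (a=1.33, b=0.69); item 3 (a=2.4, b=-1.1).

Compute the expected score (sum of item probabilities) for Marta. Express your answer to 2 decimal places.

0.05

P(theta) = 1 / (1 + exp(−a(theta − b)))
P_1 = 1/(1+e^{3.8640}) = 0.0206
P_2 = 1/(1+e^{4.5619}) = 0.0103
P_3 = 1/(1+e^{3.9360}) = 0.0192
E[score] = 0.0206 + 0.0103 + 0.0192 = 0.0500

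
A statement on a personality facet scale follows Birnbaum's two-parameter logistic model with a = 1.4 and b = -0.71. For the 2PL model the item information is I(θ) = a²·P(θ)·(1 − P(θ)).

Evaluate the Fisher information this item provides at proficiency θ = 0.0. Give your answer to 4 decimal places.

0.3864

P = 1/(1+e^{-0.9940}) = 0.7299
P(1−P) = 0.7299 × 0.2701 = 0.1972
I = a² × P(1−P) = 1.4² × 0.1972 = 0.38643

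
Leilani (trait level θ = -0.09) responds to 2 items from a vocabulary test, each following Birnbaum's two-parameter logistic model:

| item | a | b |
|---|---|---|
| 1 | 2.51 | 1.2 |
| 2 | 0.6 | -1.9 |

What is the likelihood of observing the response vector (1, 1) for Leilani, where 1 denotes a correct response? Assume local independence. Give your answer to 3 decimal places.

P(θ) = 1 / (1 + exp(−a(θ − b)))
P_1 = 1/(1+e^{3.2379}) = 0.0378
P_2 = 1/(1+e^{-1.0860}) = 0.7476
L = P_1 × P_2 = 0.0378 × 0.7476 = 0.02823

0.028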